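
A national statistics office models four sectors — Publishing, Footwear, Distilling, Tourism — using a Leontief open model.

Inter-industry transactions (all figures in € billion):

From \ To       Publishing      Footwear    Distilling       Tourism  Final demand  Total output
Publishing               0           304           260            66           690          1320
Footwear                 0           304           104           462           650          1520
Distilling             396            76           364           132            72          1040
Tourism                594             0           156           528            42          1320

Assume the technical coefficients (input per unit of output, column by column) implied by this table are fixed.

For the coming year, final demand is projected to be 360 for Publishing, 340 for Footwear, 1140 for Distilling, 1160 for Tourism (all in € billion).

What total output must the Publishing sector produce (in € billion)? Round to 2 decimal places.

x_1 = 2023.80

Technical coefficients a_ij = z_ij / X_j:
  a_11 = 0/1320 = 0.00, a_21 = 0/1320 = 0.00, a_31 = 396/1320 = 0.30, a_41 = 594/1320 = 0.45
  a_12 = 304/1520 = 0.20, a_22 = 304/1520 = 0.20, a_32 = 76/1520 = 0.05, a_42 = 0/1520 = 0.00
  a_13 = 260/1040 = 0.25, a_23 = 104/1040 = 0.10, a_33 = 364/1040 = 0.35, a_43 = 156/1040 = 0.15
  a_14 = 66/1320 = 0.05, a_24 = 462/1320 = 0.35, a_34 = 132/1320 = 0.10, a_44 = 528/1320 = 0.40
I − A =
  [   1.00    -0.20    -0.25    -0.05]
  [   0.00     0.80    -0.10    -0.35]
  [  -0.30    -0.05     0.65    -0.10]
  [  -0.45     0.00    -0.15     0.60]
Compute the cofactors C_ij = (−1)^(i+j)·(3×3 minor ij) of I−A; the adjugate is their transpose:
adj(I−A) = Cᵀ =
  [ 0.294375   0.082875   0.148500   0.097625]
  [ 0.140625   0.301875   0.149625   0.212750]
  [ 0.187875   0.073875   0.430500   0.130500]
  [ 0.267750   0.080625   0.219000   0.449000]
det(I−A) = Σ_j (I−A)_1j·C_1j = (1.00)(0.294375) + (-0.20)(0.140625) + (-0.25)(0.187875) + (-0.05)(0.267750) = 0.20589375
(I − A)⁻¹ = adj(I−A) / det(I−A) ≈
  [   1.4297     0.4025     0.7212     0.4742]
  [   0.6830     1.4662     0.7267     1.0333]
  [   0.9125     0.3588     2.0909     0.6338]
  [   1.3004     0.3916     1.0637     2.1807]
x = (I − A)⁻¹ d = adj(I−A)·d / det(I−A), with det(I−A) = 0.20589375:
  x_1 = (0.294375·360 + 0.082875·340 + 0.148500·1140 + 0.097625·1160) / 0.20589375 = 416.6875 / 0.20589375 ≈ 2023.80
  x_2 = (0.140625·360 + 0.301875·340 + 0.149625·1140 + 0.212750·1160) / 0.20589375 = 570.625 / 0.20589375 ≈ 2771.45
  x_3 = (0.187875·360 + 0.073875·340 + 0.430500·1140 + 0.130500·1160) / 0.20589375 = 734.9025 / 0.20589375 ≈ 3569.33
  x_4 = (0.267750·360 + 0.080625·340 + 0.219000·1140 + 0.449000·1160) / 0.20589375 = 894.3025 / 0.20589375 ≈ 4343.51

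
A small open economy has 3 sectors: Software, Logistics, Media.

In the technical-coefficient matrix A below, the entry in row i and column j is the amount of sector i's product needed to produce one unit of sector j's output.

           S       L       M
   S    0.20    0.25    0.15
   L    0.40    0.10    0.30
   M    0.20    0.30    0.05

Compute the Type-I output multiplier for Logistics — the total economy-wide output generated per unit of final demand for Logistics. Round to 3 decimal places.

I − A =
  [   0.80    -0.25    -0.15]
  [  -0.40     0.90    -0.30]
  [  -0.20    -0.30     0.95]
Cofactors of I−A, C_ij = (−1)^(i+j)·(minor ij) (rows/columns in the sector order above):
  C_11 = (0.90)(0.95) − (-0.30)(-0.30) = 0.7650
  C_12 = −[(-0.40)(0.95) − (-0.30)(-0.20)] = 0.4400
  C_13 = (-0.40)(-0.30) − (0.90)(-0.20) = 0.3000
  C_21 = −[(-0.25)(0.95) − (-0.15)(-0.30)] = 0.2825
  C_22 = (0.80)(0.95) − (-0.15)(-0.20) = 0.7300
  C_23 = −[(0.80)(-0.30) − (-0.25)(-0.20)] = 0.2900
  C_31 = (-0.25)(-0.30) − (-0.15)(0.90) = 0.2100
  C_32 = −[(0.80)(-0.30) − (-0.15)(-0.40)] = 0.3000
  C_33 = (0.80)(0.90) − (-0.25)(-0.40) = 0.6200
det(I−A) = Σ_j (I−A)_1j·C_1j = (0.80)(0.7650) + (-0.25)(0.4400) + (-0.15)(0.3000) = 0.4570
adj(I−A) = Cᵀ =
  [ 0.7650   0.2825   0.2100]
  [ 0.4400   0.7300   0.3000]
  [ 0.3000   0.2900   0.6200]
(I − A)⁻¹ = adj(I−A) / det(I−A) ≈
  [   1.6740     0.6182     0.4595]
  [   0.9628     1.5974     0.6565]
  [   0.6565     0.6346     1.3567]
The output multiplier for sector j is the column-j sum of the Leontief inverse (I − A)⁻¹ = adj(I−A) / det(I−A).
Column L of adj(I−A): (0.2825, 0.7300, 0.2900); det(I−A) = 0.4570.
m_L = (0.2825 + 0.7300 + 0.2900) / 0.4570 = 1.3025 / 0.4570 ≈ 2.850.

m_L = 2.850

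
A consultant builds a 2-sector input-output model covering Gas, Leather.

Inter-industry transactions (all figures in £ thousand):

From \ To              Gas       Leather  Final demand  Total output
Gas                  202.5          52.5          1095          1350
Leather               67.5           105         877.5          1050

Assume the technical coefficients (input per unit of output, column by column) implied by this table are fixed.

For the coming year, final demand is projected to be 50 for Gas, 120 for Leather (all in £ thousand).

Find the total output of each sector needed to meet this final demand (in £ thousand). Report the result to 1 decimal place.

Technical coefficients a_ij = z_ij / X_j:
  a_GG = 202.5/1350 = 0.15, a_LG = 67.5/1350 = 0.05
  a_GL = 52.5/1050 = 0.05, a_LL = 105/1050 = 0.10
I − A =
  [   0.85    -0.05]
  [  -0.05     0.90]
det(I−A) = (0.85)(0.90) − (-0.05)(-0.05) = 0.7625
adj(I−A) = [[0.90, 0.05], [0.05, 0.85]]
(I − A)⁻¹ = adj(I−A) / det(I−A) ≈
  [   1.1803     0.0656]
  [   0.0656     1.1148]
x = (I − A)⁻¹ d = adj(I−A)·d / det(I−A), with det(I−A) = 0.7625:
  x_G = (0.90·50 + 0.05·120) / 0.7625 = 51.00 / 0.7625 ≈ 66.9
  x_L = (0.05·50 + 0.85·120) / 0.7625 = 104.50 / 0.7625 ≈ 137.0

x_G = 66.9, x_L = 137.0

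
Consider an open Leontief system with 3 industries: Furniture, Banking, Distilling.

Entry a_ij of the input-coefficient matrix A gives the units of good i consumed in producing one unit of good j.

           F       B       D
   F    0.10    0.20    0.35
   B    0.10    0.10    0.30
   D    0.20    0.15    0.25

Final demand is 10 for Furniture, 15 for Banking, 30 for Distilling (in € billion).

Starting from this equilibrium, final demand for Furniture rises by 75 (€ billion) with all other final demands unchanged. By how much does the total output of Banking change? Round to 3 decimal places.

Δx_B = 21.463

I − A =
  [   0.90    -0.20    -0.35]
  [  -0.10     0.90    -0.30]
  [  -0.20    -0.15     0.75]
Cofactors of I−A, C_ij = (−1)^(i+j)·(minor ij) (rows/columns in the sector order above):
  C_11 = (0.90)(0.75) − (-0.30)(-0.15) = 0.6300
  C_12 = −[(-0.10)(0.75) − (-0.30)(-0.20)] = 0.1350
  C_13 = (-0.10)(-0.15) − (0.90)(-0.20) = 0.1950
  C_21 = −[(-0.20)(0.75) − (-0.35)(-0.15)] = 0.2025
  C_22 = (0.90)(0.75) − (-0.35)(-0.20) = 0.6050
  C_23 = −[(0.90)(-0.15) − (-0.20)(-0.20)] = 0.1750
  C_31 = (-0.20)(-0.30) − (-0.35)(0.90) = 0.3750
  C_32 = −[(0.90)(-0.30) − (-0.35)(-0.10)] = 0.3050
  C_33 = (0.90)(0.90) − (-0.20)(-0.10) = 0.7900
det(I−A) = Σ_j (I−A)_1j·C_1j = (0.90)(0.6300) + (-0.20)(0.1350) + (-0.35)(0.1950) = 0.47175
adj(I−A) = Cᵀ =
  [ 0.6300   0.2025   0.3750]
  [ 0.1350   0.6050   0.3050]
  [ 0.1950   0.1750   0.7900]
(I − A)⁻¹ = adj(I−A) / det(I−A) ≈
  [   1.3355     0.4293     0.7949]
  [   0.2862     1.2825     0.6465]
  [   0.4134     0.3710     1.6746]
Δx = (I − A)⁻¹ Δd with Δd having +75 in the Furniture component and 0 elsewhere.
So Δx_B = L_BF · (+75), where L_BF = adj(I−A)_BF / det(I−A) = 0.1350 / 0.47175.
Δx_B = 0.1350 × (+75) / 0.47175 = 10.125 / 0.47175 ≈ 21.463.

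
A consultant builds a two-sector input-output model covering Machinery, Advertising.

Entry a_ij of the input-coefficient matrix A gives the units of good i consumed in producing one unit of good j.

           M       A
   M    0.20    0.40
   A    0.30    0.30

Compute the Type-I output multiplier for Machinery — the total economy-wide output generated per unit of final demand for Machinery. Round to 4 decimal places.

I − A =
  [   0.80    -0.40]
  [  -0.30     0.70]
det(I−A) = (0.80)(0.70) − (-0.40)(-0.30) = 0.4400
adj(I−A) = [[0.70, 0.40], [0.30, 0.80]]
(I − A)⁻¹ = adj(I−A) / det(I−A) ≈
  [   1.59091     0.90909]
  [   0.68182     1.81818]
The output multiplier for sector j is the column-j sum of the Leontief inverse (I − A)⁻¹ = adj(I−A) / det(I−A).
Column M of adj(I−A): (0.70, 0.30); det(I−A) = 0.4400.
m_M = (0.70 + 0.30) / 0.4400 = 1.00 / 0.4400 ≈ 2.2727.

m_M = 2.2727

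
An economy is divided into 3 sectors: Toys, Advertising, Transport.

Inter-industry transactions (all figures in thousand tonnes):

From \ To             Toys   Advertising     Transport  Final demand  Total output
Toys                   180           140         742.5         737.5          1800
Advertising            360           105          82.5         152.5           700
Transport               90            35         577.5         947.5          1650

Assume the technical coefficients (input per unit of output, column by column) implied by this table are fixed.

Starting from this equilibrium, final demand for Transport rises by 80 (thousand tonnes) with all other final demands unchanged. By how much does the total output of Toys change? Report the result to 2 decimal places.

Δx_1 = 70.58

Technical coefficients a_ij = z_ij / X_j:
  a_11 = 180/1800 = 0.10, a_21 = 360/1800 = 0.20, a_31 = 90/1800 = 0.05
  a_12 = 140/700 = 0.20, a_22 = 105/700 = 0.15, a_32 = 35/700 = 0.05
  a_13 = 742.5/1650 = 0.45, a_23 = 82.5/1650 = 0.05, a_33 = 577.5/1650 = 0.35
I − A =
  [   0.90    -0.20    -0.45]
  [  -0.20     0.85    -0.05]
  [  -0.05    -0.05     0.65]
Cofactors of I−A, C_ij = (−1)^(i+j)·(minor ij) (rows/columns in the sector order above):
  C_11 = (0.85)(0.65) − (-0.05)(-0.05) = 0.5500
  C_12 = −[(-0.20)(0.65) − (-0.05)(-0.05)] = 0.1325
  C_13 = (-0.20)(-0.05) − (0.85)(-0.05) = 0.0525
  C_21 = −[(-0.20)(0.65) − (-0.45)(-0.05)] = 0.1525
  C_22 = (0.90)(0.65) − (-0.45)(-0.05) = 0.5625
  C_23 = −[(0.90)(-0.05) − (-0.20)(-0.05)] = 0.0550
  C_31 = (-0.20)(-0.05) − (-0.45)(0.85) = 0.3925
  C_32 = −[(0.90)(-0.05) − (-0.45)(-0.20)] = 0.1350
  C_33 = (0.90)(0.85) − (-0.20)(-0.20) = 0.7250
det(I−A) = Σ_j (I−A)_1j·C_1j = (0.90)(0.5500) + (-0.20)(0.1325) + (-0.45)(0.0525) = 0.444875
adj(I−A) = Cᵀ =
  [ 0.5500   0.1525   0.3925]
  [ 0.1325   0.5625   0.1350]
  [ 0.0525   0.0550   0.7250]
(I − A)⁻¹ = adj(I−A) / det(I−A) ≈
  [   1.2363     0.3428     0.8823]
  [   0.2978     1.2644     0.3035]
  [   0.1180     0.1236     1.6297]
Δx = (I − A)⁻¹ Δd with Δd having +80 in the Transport component and 0 elsewhere.
So Δx_1 = L_13 · (+80), where L_13 = adj(I−A)_13 / det(I−A) = 0.3925 / 0.444875.
Δx_1 = 0.3925 × (+80) / 0.444875 = 31.40 / 0.444875 ≈ 70.58.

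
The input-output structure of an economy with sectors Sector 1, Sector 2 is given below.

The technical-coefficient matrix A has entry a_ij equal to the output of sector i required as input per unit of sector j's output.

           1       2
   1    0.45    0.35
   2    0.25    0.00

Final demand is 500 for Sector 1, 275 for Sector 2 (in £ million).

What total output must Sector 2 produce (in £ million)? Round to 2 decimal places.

I − A =
  [   0.55    -0.35]
  [  -0.25     1.00]
det(I−A) = (0.55)(1.00) − (-0.35)(-0.25) = 0.4625
adj(I−A) = [[1.00, 0.35], [0.25, 0.55]]
(I − A)⁻¹ = adj(I−A) / det(I−A) ≈
  [   2.1622     0.7568]
  [   0.5405     1.1892]
x = (I − A)⁻¹ d = adj(I−A)·d / det(I−A), with det(I−A) = 0.4625:
  x_1 = (1.00·500 + 0.35·275) / 0.4625 = 596.25 / 0.4625 ≈ 1289.19
  x_2 = (0.25·500 + 0.55·275) / 0.4625 = 276.25 / 0.4625 ≈ 597.30

x_2 = 597.30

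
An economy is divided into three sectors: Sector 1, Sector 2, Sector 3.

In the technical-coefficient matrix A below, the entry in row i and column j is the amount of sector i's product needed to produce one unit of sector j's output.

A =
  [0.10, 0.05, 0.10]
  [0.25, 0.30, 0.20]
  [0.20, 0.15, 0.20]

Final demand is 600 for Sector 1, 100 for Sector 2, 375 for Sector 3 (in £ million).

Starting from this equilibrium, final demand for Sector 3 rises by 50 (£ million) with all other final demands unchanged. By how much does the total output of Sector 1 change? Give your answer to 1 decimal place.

I − A =
  [   0.90    -0.05    -0.10]
  [  -0.25     0.70    -0.20]
  [  -0.20    -0.15     0.80]
Cofactors of I−A, C_ij = (−1)^(i+j)·(minor ij) (rows/columns in the sector order above):
  C_11 = (0.70)(0.80) − (-0.20)(-0.15) = 0.5300
  C_12 = −[(-0.25)(0.80) − (-0.20)(-0.20)] = 0.2400
  C_13 = (-0.25)(-0.15) − (0.70)(-0.20) = 0.1775
  C_21 = −[(-0.05)(0.80) − (-0.10)(-0.15)] = 0.0550
  C_22 = (0.90)(0.80) − (-0.10)(-0.20) = 0.7000
  C_23 = −[(0.90)(-0.15) − (-0.05)(-0.20)] = 0.1450
  C_31 = (-0.05)(-0.20) − (-0.10)(0.70) = 0.0800
  C_32 = −[(0.90)(-0.20) − (-0.10)(-0.25)] = 0.2050
  C_33 = (0.90)(0.70) − (-0.05)(-0.25) = 0.6175
det(I−A) = Σ_j (I−A)_1j·C_1j = (0.90)(0.5300) + (-0.05)(0.2400) + (-0.10)(0.1775) = 0.44725
adj(I−A) = Cᵀ =
  [ 0.5300   0.0550   0.0800]
  [ 0.2400   0.7000   0.2050]
  [ 0.1775   0.1450   0.6175]
(I − A)⁻¹ = adj(I−A) / det(I−A) ≈
  [   1.1850     0.1230     0.1789]
  [   0.5366     1.5651     0.4584]
  [   0.3969     0.3242     1.3807]
Δx = (I − A)⁻¹ Δd with Δd having +50 in the Sector 3 component and 0 elsewhere.
So Δx_1 = L_13 · (+50), where L_13 = adj(I−A)_13 / det(I−A) = 0.0800 / 0.44725.
Δx_1 = 0.0800 × (+50) / 0.44725 = 4.00 / 0.44725 ≈ 8.9.

Δx_1 = 8.9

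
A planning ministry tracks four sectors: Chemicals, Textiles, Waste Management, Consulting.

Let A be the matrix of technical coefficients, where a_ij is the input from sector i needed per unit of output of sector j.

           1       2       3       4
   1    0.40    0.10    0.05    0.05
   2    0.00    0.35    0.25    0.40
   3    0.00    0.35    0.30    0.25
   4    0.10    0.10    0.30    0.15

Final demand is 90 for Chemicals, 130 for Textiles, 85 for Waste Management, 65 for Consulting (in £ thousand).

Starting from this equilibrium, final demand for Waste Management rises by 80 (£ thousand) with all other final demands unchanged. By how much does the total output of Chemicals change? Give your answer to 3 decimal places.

Δx_1 = 52.911

I − A =
  [   0.60    -0.10    -0.05    -0.05]
  [   0.00     0.65    -0.25    -0.40]
  [   0.00    -0.35     0.70    -0.25]
  [  -0.10    -0.10    -0.30     0.85]
Compute the cofactors C_ij = (−1)^(i+j)·(3×3 minor ij) of I−A; the adjugate is their transpose:
adj(I−A) = Cᵀ =
  [ 0.187375   0.076875   0.069875   0.067750]
  [ 0.034250   0.307250   0.200250   0.205500]
  [ 0.030250   0.194250   0.300250   0.181500]
  [ 0.036750   0.113750   0.137750   0.220500]
det(I−A) = Σ_j (I−A)_1j·C_1j = (0.60)(0.187375) + (-0.10)(0.034250) + (-0.05)(0.030250) + (-0.05)(0.036750) = 0.10565
(I − A)⁻¹ = adj(I−A) / det(I−A) ≈
  [   1.7735     0.7276     0.6614     0.6413]
  [   0.3242     2.9082     1.8954     1.9451]
  [   0.2863     1.8386     2.8419     1.7179]
  [   0.3478     1.0767     1.3038     2.0871]
Δx = (I − A)⁻¹ Δd with Δd having +80 in the Waste Management component and 0 elsewhere.
So Δx_1 = L_13 · (+80), where L_13 = adj(I−A)_13 / det(I−A) = 0.069875 / 0.10565.
Δx_1 = 0.069875 × (+80) / 0.10565 = 5.59 / 0.10565 ≈ 52.911.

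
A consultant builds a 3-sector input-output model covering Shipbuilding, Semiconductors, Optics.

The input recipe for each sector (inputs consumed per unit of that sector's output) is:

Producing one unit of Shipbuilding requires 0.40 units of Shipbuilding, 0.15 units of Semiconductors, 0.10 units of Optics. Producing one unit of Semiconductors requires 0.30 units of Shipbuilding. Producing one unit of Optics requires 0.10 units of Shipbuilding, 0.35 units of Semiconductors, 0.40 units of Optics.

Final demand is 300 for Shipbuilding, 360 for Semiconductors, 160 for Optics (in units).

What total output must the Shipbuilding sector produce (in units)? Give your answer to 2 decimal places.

I − A =
  [   0.60    -0.30    -0.10]
  [  -0.15     1.00    -0.35]
  [  -0.10     0.00     0.60]
Cofactors of I−A, C_ij = (−1)^(i+j)·(minor ij) (rows/columns in the sector order above):
  C_11 = (1.00)(0.60) − (-0.35)(0.00) = 0.6000
  C_12 = −[(-0.15)(0.60) − (-0.35)(-0.10)] = 0.1250
  C_13 = (-0.15)(0.00) − (1.00)(-0.10) = 0.1000
  C_21 = −[(-0.30)(0.60) − (-0.10)(0.00)] = 0.1800
  C_22 = (0.60)(0.60) − (-0.10)(-0.10) = 0.3500
  C_23 = −[(0.60)(0.00) − (-0.30)(-0.10)] = 0.0300
  C_31 = (-0.30)(-0.35) − (-0.10)(1.00) = 0.2050
  C_32 = −[(0.60)(-0.35) − (-0.10)(-0.15)] = 0.2250
  C_33 = (0.60)(1.00) − (-0.30)(-0.15) = 0.5550
det(I−A) = Σ_j (I−A)_1j·C_1j = (0.60)(0.6000) + (-0.30)(0.1250) + (-0.10)(0.1000) = 0.3125
adj(I−A) = Cᵀ =
  [ 0.6000   0.1800   0.2050]
  [ 0.1250   0.3500   0.2250]
  [ 0.1000   0.0300   0.5550]
(I − A)⁻¹ = adj(I−A) / det(I−A) ≈
  [   1.9200     0.5760     0.6560]
  [   0.4000     1.1200     0.7200]
  [   0.3200     0.0960     1.7760]
x = (I − A)⁻¹ d = adj(I−A)·d / det(I−A), with det(I−A) = 0.3125:
  x_1 = (0.6000·300 + 0.1800·360 + 0.2050·160) / 0.3125 = 277.60 / 0.3125 = 888.32
  x_2 = (0.1250·300 + 0.3500·360 + 0.2250·160) / 0.3125 = 199.50 / 0.3125 = 638.40
  x_3 = (0.1000·300 + 0.0300·360 + 0.5550·160) / 0.3125 = 129.60 / 0.3125 = 414.72

x_1 = 888.32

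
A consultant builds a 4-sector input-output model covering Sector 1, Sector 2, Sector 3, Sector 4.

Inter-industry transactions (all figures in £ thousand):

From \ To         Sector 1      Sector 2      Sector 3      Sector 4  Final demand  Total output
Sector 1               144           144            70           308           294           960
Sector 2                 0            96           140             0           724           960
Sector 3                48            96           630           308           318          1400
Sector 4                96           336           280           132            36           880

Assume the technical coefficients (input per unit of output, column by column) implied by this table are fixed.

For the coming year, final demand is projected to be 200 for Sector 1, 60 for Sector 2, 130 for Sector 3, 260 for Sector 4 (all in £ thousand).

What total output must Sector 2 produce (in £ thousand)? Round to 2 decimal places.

x_2 = 143.08

Technical coefficients a_ij = z_ij / X_j:
  a_11 = 144/960 = 0.15, a_21 = 0/960 = 0.00, a_31 = 48/960 = 0.05, a_41 = 96/960 = 0.10
  a_12 = 144/960 = 0.15, a_22 = 96/960 = 0.10, a_32 = 96/960 = 0.10, a_42 = 336/960 = 0.35
  a_13 = 70/1400 = 0.05, a_23 = 140/1400 = 0.10, a_33 = 630/1400 = 0.45, a_43 = 280/1400 = 0.20
  a_14 = 308/880 = 0.35, a_24 = 0/880 = 0.00, a_34 = 308/880 = 0.35, a_44 = 132/880 = 0.15
I − A =
  [   0.85    -0.15    -0.05    -0.35]
  [   0.00     0.90    -0.10     0.00]
  [  -0.05    -0.10     0.55    -0.35]
  [  -0.10    -0.35    -0.20     0.85]
Compute the cofactors C_ij = (−1)^(i+j)·(3×3 minor ij) of I−A; the adjugate is their transpose:
adj(I−A) = Cᵀ =
  [ 0.337000   0.144375   0.126250   0.190750]
  [ 0.007750   0.311250   0.068750   0.031500]
  [ 0.069750   0.190625   0.618750   0.283500]
  [ 0.059250   0.190000   0.188750   0.409250]
det(I−A) = Σ_j (I−A)_1j·C_1j = (0.85)(0.337000) + (-0.15)(0.007750) + (-0.05)(0.069750) + (-0.35)(0.059250) = 0.2610625
(I − A)⁻¹ = adj(I−A) / det(I−A) ≈
  [   1.2909     0.5530     0.4836     0.7307]
  [   0.0297     1.1922     0.2633     0.1207]
  [   0.2672     0.7302     2.3701     1.0859]
  [   0.2270     0.7278     0.7230     1.5676]
x = (I − A)⁻¹ d = adj(I−A)·d / det(I−A), with det(I−A) = 0.2610625:
  x_1 = (0.337000·200 + 0.144375·60 + 0.126250·130 + 0.190750·260) / 0.2610625 = 142.07 / 0.2610625 ≈ 544.20
  x_2 = (0.007750·200 + 0.311250·60 + 0.068750·130 + 0.031500·260) / 0.2610625 = 37.3525 / 0.2610625 ≈ 143.08
  x_3 = (0.069750·200 + 0.190625·60 + 0.618750·130 + 0.283500·260) / 0.2610625 = 179.535 / 0.2610625 ≈ 687.71
  x_4 = (0.059250·200 + 0.190000·60 + 0.188750·130 + 0.409250·260) / 0.2610625 = 154.1925 / 0.2610625 ≈ 590.63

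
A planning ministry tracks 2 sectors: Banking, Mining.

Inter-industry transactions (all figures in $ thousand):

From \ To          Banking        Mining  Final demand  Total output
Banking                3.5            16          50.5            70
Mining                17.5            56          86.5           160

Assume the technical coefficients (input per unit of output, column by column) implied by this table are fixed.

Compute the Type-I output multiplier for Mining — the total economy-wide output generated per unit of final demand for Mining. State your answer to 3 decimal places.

Technical coefficients a_ij = z_ij / X_j:
  a_11 = 3.5/70 = 0.05, a_21 = 17.5/70 = 0.25
  a_12 = 16/160 = 0.10, a_22 = 56/160 = 0.35
I − A =
  [   0.95    -0.10]
  [  -0.25     0.65]
det(I−A) = (0.95)(0.65) − (-0.10)(-0.25) = 0.5925
adj(I−A) = [[0.65, 0.10], [0.25, 0.95]]
(I − A)⁻¹ = adj(I−A) / det(I−A) ≈
  [   1.0970     0.1688]
  [   0.4219     1.6034]
The output multiplier for sector j is the column-j sum of the Leontief inverse (I − A)⁻¹ = adj(I−A) / det(I−A).
Column 2 of adj(I−A): (0.10, 0.95); det(I−A) = 0.5925.
m_2 = (0.10 + 0.95) / 0.5925 = 1.05 / 0.5925 ≈ 1.772.

m_2 = 1.772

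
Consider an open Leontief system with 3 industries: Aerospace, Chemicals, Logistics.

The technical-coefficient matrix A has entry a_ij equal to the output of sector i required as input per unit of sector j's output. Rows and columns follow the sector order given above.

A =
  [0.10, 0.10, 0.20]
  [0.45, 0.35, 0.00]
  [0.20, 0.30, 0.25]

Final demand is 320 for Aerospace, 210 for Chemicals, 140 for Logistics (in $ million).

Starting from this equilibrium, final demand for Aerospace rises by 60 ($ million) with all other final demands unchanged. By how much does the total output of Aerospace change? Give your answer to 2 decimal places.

I − A =
  [   0.90    -0.10    -0.20]
  [  -0.45     0.65     0.00]
  [  -0.20    -0.30     0.75]
Cofactors of I−A, C_ij = (−1)^(i+j)·(minor ij) (rows/columns in the sector order above):
  C_11 = (0.65)(0.75) − (0.00)(-0.30) = 0.4875
  C_12 = −[(-0.45)(0.75) − (0.00)(-0.20)] = 0.3375
  C_13 = (-0.45)(-0.30) − (0.65)(-0.20) = 0.2650
  C_21 = −[(-0.10)(0.75) − (-0.20)(-0.30)] = 0.1350
  C_22 = (0.90)(0.75) − (-0.20)(-0.20) = 0.6350
  C_23 = −[(0.90)(-0.30) − (-0.10)(-0.20)] = 0.2900
  C_31 = (-0.10)(0.00) − (-0.20)(0.65) = 0.1300
  C_32 = −[(0.90)(0.00) − (-0.20)(-0.45)] = 0.0900
  C_33 = (0.90)(0.65) − (-0.10)(-0.45) = 0.5400
det(I−A) = Σ_j (I−A)_1j·C_1j = (0.90)(0.4875) + (-0.10)(0.3375) + (-0.20)(0.2650) = 0.3520
adj(I−A) = Cᵀ =
  [ 0.4875   0.1350   0.1300]
  [ 0.3375   0.6350   0.0900]
  [ 0.2650   0.2900   0.5400]
(I − A)⁻¹ = adj(I−A) / det(I−A) ≈
  [   1.3849     0.3835     0.3693]
  [   0.9588     1.8040     0.2557]
  [   0.7528     0.8239     1.5341]
Δx = (I − A)⁻¹ Δd with Δd having +60 in the Aerospace component and 0 elsewhere.
So Δx_A = L_AA · (+60), where L_AA = adj(I−A)_AA / det(I−A) = 0.4875 / 0.3520.
Δx_A = 0.4875 × (+60) / 0.3520 = 29.25 / 0.3520 ≈ 83.10.

Δx_A = 83.10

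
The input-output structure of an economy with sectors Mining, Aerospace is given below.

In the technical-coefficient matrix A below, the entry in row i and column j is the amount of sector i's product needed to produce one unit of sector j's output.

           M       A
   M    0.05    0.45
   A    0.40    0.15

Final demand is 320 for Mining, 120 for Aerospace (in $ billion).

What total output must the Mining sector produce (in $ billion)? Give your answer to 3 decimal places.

I − A =
  [   0.95    -0.45]
  [  -0.40     0.85]
det(I−A) = (0.95)(0.85) − (-0.45)(-0.40) = 0.6275
adj(I−A) = [[0.85, 0.45], [0.40, 0.95]]
(I − A)⁻¹ = adj(I−A) / det(I−A) ≈
  [   1.3546     0.7171]
  [   0.6375     1.5139]
x = (I − A)⁻¹ d = adj(I−A)·d / det(I−A), with det(I−A) = 0.6275:
  x_M = (0.85·320 + 0.45·120) / 0.6275 = 326.00 / 0.6275 ≈ 519.522
  x_A = (0.40·320 + 0.95·120) / 0.6275 = 242.00 / 0.6275 ≈ 385.657

x_M = 519.522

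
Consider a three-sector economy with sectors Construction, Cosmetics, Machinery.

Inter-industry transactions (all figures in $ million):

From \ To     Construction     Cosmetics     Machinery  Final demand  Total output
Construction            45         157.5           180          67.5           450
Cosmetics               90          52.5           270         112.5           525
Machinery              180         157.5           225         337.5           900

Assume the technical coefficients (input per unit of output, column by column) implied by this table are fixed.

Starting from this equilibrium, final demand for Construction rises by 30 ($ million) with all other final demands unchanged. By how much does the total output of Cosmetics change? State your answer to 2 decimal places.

Technical coefficients a_ij = z_ij / X_j:
  a_11 = 45/450 = 0.10, a_21 = 90/450 = 0.20, a_31 = 180/450 = 0.40
  a_12 = 157.5/525 = 0.30, a_22 = 52.5/525 = 0.10, a_32 = 157.5/525 = 0.30
  a_13 = 180/900 = 0.20, a_23 = 270/900 = 0.30, a_33 = 225/900 = 0.25
I − A =
  [   0.90    -0.30    -0.20]
  [  -0.20     0.90    -0.30]
  [  -0.40    -0.30     0.75]
Cofactors of I−A, C_ij = (−1)^(i+j)·(minor ij) (rows/columns in the sector order above):
  C_11 = (0.90)(0.75) − (-0.30)(-0.30) = 0.5850
  C_12 = −[(-0.20)(0.75) − (-0.30)(-0.40)] = 0.2700
  C_13 = (-0.20)(-0.30) − (0.90)(-0.40) = 0.4200
  C_21 = −[(-0.30)(0.75) − (-0.20)(-0.30)] = 0.2850
  C_22 = (0.90)(0.75) − (-0.20)(-0.40) = 0.5950
  C_23 = −[(0.90)(-0.30) − (-0.30)(-0.40)] = 0.3900
  C_31 = (-0.30)(-0.30) − (-0.20)(0.90) = 0.2700
  C_32 = −[(0.90)(-0.30) − (-0.20)(-0.20)] = 0.3100
  C_33 = (0.90)(0.90) − (-0.30)(-0.20) = 0.7500
det(I−A) = Σ_j (I−A)_1j·C_1j = (0.90)(0.5850) + (-0.30)(0.2700) + (-0.20)(0.4200) = 0.3615
adj(I−A) = Cᵀ =
  [ 0.5850   0.2850   0.2700]
  [ 0.2700   0.5950   0.3100]
  [ 0.4200   0.3900   0.7500]
(I − A)⁻¹ = adj(I−A) / det(I−A) ≈
  [   1.6183     0.7884     0.7469]
  [   0.7469     1.6459     0.8575]
  [   1.1618     1.0788     2.0747]
Δx = (I − A)⁻¹ Δd with Δd having +30 in the Construction component and 0 elsewhere.
So Δx_2 = L_21 · (+30), where L_21 = adj(I−A)_21 / det(I−A) = 0.2700 / 0.3615.
Δx_2 = 0.2700 × (+30) / 0.3615 = 8.10 / 0.3615 ≈ 22.41.

Δx_2 = 22.41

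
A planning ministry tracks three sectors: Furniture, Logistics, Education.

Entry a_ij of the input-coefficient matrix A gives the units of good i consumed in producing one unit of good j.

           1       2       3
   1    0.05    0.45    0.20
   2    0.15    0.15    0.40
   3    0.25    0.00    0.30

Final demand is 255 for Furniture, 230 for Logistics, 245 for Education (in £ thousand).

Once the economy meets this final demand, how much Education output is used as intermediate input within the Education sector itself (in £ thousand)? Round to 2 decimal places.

I − A =
  [   0.95    -0.45    -0.20]
  [  -0.15     0.85    -0.40]
  [  -0.25     0.00     0.70]
Cofactors of I−A, C_ij = (−1)^(i+j)·(minor ij) (rows/columns in the sector order above):
  C_11 = (0.85)(0.70) − (-0.40)(0.00) = 0.5950
  C_12 = −[(-0.15)(0.70) − (-0.40)(-0.25)] = 0.2050
  C_13 = (-0.15)(0.00) − (0.85)(-0.25) = 0.2125
  C_21 = −[(-0.45)(0.70) − (-0.20)(0.00)] = 0.3150
  C_22 = (0.95)(0.70) − (-0.20)(-0.25) = 0.6150
  C_23 = −[(0.95)(0.00) − (-0.45)(-0.25)] = 0.1125
  C_31 = (-0.45)(-0.40) − (-0.20)(0.85) = 0.3500
  C_32 = −[(0.95)(-0.40) − (-0.20)(-0.15)] = 0.4100
  C_33 = (0.95)(0.85) − (-0.45)(-0.15) = 0.7400
det(I−A) = Σ_j (I−A)_1j·C_1j = (0.95)(0.5950) + (-0.45)(0.2050) + (-0.20)(0.2125) = 0.4305
adj(I−A) = Cᵀ =
  [ 0.5950   0.3150   0.3500]
  [ 0.2050   0.6150   0.4100]
  [ 0.2125   0.1125   0.7400]
(I − A)⁻¹ = adj(I−A) / det(I−A) ≈
  [   1.3821     0.7317     0.8130]
  [   0.4762     1.4286     0.9524]
  [   0.4936     0.2613     1.7189]
First solve x = (I − A)⁻¹ d = adj(I−A)·d / det(I−A); in particular x_3 = (0.2125·255 + 0.1125·230 + 0.7400·245) / 0.4305 = 261.3625 / 0.4305 ≈ 607.1138.
Intermediate flow from 3 to 3: z_33 = a_33 · x_3 = 0.30 × 261.3625 / 0.4305 = 78.40875 / 0.4305 ≈ 182.13.

z_33 = 182.13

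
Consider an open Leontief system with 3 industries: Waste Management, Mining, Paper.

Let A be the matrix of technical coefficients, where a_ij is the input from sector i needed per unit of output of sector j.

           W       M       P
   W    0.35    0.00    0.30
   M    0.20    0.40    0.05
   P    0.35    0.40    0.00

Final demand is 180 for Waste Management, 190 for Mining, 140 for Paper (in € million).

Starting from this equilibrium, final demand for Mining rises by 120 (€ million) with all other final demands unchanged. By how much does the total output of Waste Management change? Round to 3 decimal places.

I − A =
  [   0.65     0.00    -0.30]
  [  -0.20     0.60    -0.05]
  [  -0.35    -0.40     1.00]
Cofactors of I−A, C_ij = (−1)^(i+j)·(minor ij) (rows/columns in the sector order above):
  C_11 = (0.60)(1.00) − (-0.05)(-0.40) = 0.5800
  C_12 = −[(-0.20)(1.00) − (-0.05)(-0.35)] = 0.2175
  C_13 = (-0.20)(-0.40) − (0.60)(-0.35) = 0.2900
  C_21 = −[(0.00)(1.00) − (-0.30)(-0.40)] = 0.1200
  C_22 = (0.65)(1.00) − (-0.30)(-0.35) = 0.5450
  C_23 = −[(0.65)(-0.40) − (0.00)(-0.35)] = 0.2600
  C_31 = (0.00)(-0.05) − (-0.30)(0.60) = 0.1800
  C_32 = −[(0.65)(-0.05) − (-0.30)(-0.20)] = 0.0925
  C_33 = (0.65)(0.60) − (0.00)(-0.20) = 0.3900
det(I−A) = Σ_j (I−A)_1j·C_1j = (0.65)(0.5800) + (0.00)(0.2175) + (-0.30)(0.2900) = 0.2900
adj(I−A) = Cᵀ =
  [ 0.5800   0.1200   0.1800]
  [ 0.2175   0.5450   0.0925]
  [ 0.2900   0.2600   0.3900]
(I − A)⁻¹ = adj(I−A) / det(I−A) ≈
  [   2.0000     0.4138     0.6207]
  [   0.7500     1.8793     0.3190]
  [   1.0000     0.8966     1.3448]
Δx = (I − A)⁻¹ Δd with Δd having +120 in the Mining component and 0 elsewhere.
So Δx_W = L_WM · (+120), where L_WM = adj(I−A)_WM / det(I−A) = 0.1200 / 0.2900.
Δx_W = 0.1200 × (+120) / 0.2900 = 14.40 / 0.2900 ≈ 49.655.

Δx_W = 49.655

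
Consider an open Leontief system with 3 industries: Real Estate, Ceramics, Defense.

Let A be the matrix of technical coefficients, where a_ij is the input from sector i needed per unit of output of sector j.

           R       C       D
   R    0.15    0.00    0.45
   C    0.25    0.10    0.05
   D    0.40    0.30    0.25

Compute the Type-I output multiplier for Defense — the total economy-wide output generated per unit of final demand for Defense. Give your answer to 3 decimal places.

I − A =
  [   0.85     0.00    -0.45]
  [  -0.25     0.90    -0.05]
  [  -0.40    -0.30     0.75]
Cofactors of I−A, C_ij = (−1)^(i+j)·(minor ij) (rows/columns in the sector order above):
  C_11 = (0.90)(0.75) − (-0.05)(-0.30) = 0.6600
  C_12 = −[(-0.25)(0.75) − (-0.05)(-0.40)] = 0.2075
  C_13 = (-0.25)(-0.30) − (0.90)(-0.40) = 0.4350
  C_21 = −[(0.00)(0.75) − (-0.45)(-0.30)] = 0.1350
  C_22 = (0.85)(0.75) − (-0.45)(-0.40) = 0.4575
  C_23 = −[(0.85)(-0.30) − (0.00)(-0.40)] = 0.2550
  C_31 = (0.00)(-0.05) − (-0.45)(0.90) = 0.4050
  C_32 = −[(0.85)(-0.05) − (-0.45)(-0.25)] = 0.1550
  C_33 = (0.85)(0.90) − (0.00)(-0.25) = 0.7650
det(I−A) = Σ_j (I−A)_1j·C_1j = (0.85)(0.6600) + (0.00)(0.2075) + (-0.45)(0.4350) = 0.36525
adj(I−A) = Cᵀ =
  [ 0.6600   0.1350   0.4050]
  [ 0.2075   0.4575   0.1550]
  [ 0.4350   0.2550   0.7650]
(I − A)⁻¹ = adj(I−A) / det(I−A) ≈
  [   1.8070     0.3696     1.1088]
  [   0.5681     1.2526     0.4244]
  [   1.1910     0.6982     2.0945]
The output multiplier for sector j is the column-j sum of the Leontief inverse (I − A)⁻¹ = adj(I−A) / det(I−A).
Column D of adj(I−A): (0.4050, 0.1550, 0.7650); det(I−A) = 0.36525.
m_D = (0.4050 + 0.1550 + 0.7650) / 0.36525 = 1.325 / 0.36525 ≈ 3.628.

m_D = 3.628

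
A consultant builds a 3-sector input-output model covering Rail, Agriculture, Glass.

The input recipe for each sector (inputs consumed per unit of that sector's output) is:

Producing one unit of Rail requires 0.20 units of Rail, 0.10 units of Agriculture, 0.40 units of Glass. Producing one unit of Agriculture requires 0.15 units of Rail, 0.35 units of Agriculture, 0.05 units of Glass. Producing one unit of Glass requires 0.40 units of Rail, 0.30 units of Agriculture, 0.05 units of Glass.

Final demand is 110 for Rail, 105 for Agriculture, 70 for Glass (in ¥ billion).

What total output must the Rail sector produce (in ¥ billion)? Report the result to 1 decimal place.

I − A =
  [   0.80    -0.15    -0.40]
  [  -0.10     0.65    -0.30]
  [  -0.40    -0.05     0.95]
Cofactors of I−A, C_ij = (−1)^(i+j)·(minor ij) (rows/columns in the sector order above):
  C_11 = (0.65)(0.95) − (-0.30)(-0.05) = 0.6025
  C_12 = −[(-0.10)(0.95) − (-0.30)(-0.40)] = 0.2150
  C_13 = (-0.10)(-0.05) − (0.65)(-0.40) = 0.2650
  C_21 = −[(-0.15)(0.95) − (-0.40)(-0.05)] = 0.1625
  C_22 = (0.80)(0.95) − (-0.40)(-0.40) = 0.6000
  C_23 = −[(0.80)(-0.05) − (-0.15)(-0.40)] = 0.1000
  C_31 = (-0.15)(-0.30) − (-0.40)(0.65) = 0.3050
  C_32 = −[(0.80)(-0.30) − (-0.40)(-0.10)] = 0.2800
  C_33 = (0.80)(0.65) − (-0.15)(-0.10) = 0.5050
det(I−A) = Σ_j (I−A)_1j·C_1j = (0.80)(0.6025) + (-0.15)(0.2150) + (-0.40)(0.2650) = 0.34375
adj(I−A) = Cᵀ =
  [ 0.6025   0.1625   0.3050]
  [ 0.2150   0.6000   0.2800]
  [ 0.2650   0.1000   0.5050]
(I − A)⁻¹ = adj(I−A) / det(I−A) ≈
  [   1.7527     0.4727     0.8873]
  [   0.6255     1.7455     0.8145]
  [   0.7709     0.2909     1.4691]
x = (I − A)⁻¹ d = adj(I−A)·d / det(I−A), with det(I−A) = 0.34375:
  x_1 = (0.6025·110 + 0.1625·105 + 0.3050·70) / 0.34375 = 104.6875 / 0.34375 ≈ 304.5
  x_2 = (0.2150·110 + 0.6000·105 + 0.2800·70) / 0.34375 = 106.25 / 0.34375 ≈ 309.1
  x_3 = (0.2650·110 + 0.1000·105 + 0.5050·70) / 0.34375 = 75.00 / 0.34375 ≈ 218.2

x_1 = 304.5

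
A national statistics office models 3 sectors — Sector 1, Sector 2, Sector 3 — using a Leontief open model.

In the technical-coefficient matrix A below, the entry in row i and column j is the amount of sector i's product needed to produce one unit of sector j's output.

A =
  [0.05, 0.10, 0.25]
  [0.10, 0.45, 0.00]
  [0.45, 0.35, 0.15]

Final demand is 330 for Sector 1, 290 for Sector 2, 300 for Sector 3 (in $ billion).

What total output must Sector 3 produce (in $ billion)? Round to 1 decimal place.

x_3 = 976.6

I − A =
  [   0.95    -0.10    -0.25]
  [  -0.10     0.55     0.00]
  [  -0.45    -0.35     0.85]
Cofactors of I−A, C_ij = (−1)^(i+j)·(minor ij) (rows/columns in the sector order above):
  C_11 = (0.55)(0.85) − (0.00)(-0.35) = 0.4675
  C_12 = −[(-0.10)(0.85) − (0.00)(-0.45)] = 0.0850
  C_13 = (-0.10)(-0.35) − (0.55)(-0.45) = 0.2825
  C_21 = −[(-0.10)(0.85) − (-0.25)(-0.35)] = 0.1725
  C_22 = (0.95)(0.85) − (-0.25)(-0.45) = 0.6950
  C_23 = −[(0.95)(-0.35) − (-0.10)(-0.45)] = 0.3775
  C_31 = (-0.10)(0.00) − (-0.25)(0.55) = 0.1375
  C_32 = −[(0.95)(0.00) − (-0.25)(-0.10)] = 0.0250
  C_33 = (0.95)(0.55) − (-0.10)(-0.10) = 0.5125
det(I−A) = Σ_j (I−A)_1j·C_1j = (0.95)(0.4675) + (-0.10)(0.0850) + (-0.25)(0.2825) = 0.3650
adj(I−A) = Cᵀ =
  [ 0.4675   0.1725   0.1375]
  [ 0.0850   0.6950   0.0250]
  [ 0.2825   0.3775   0.5125]
(I − A)⁻¹ = adj(I−A) / det(I−A) ≈
  [   1.2808     0.4726     0.3767]
  [   0.2329     1.9041     0.0685]
  [   0.7740     1.0342     1.4041]
x = (I − A)⁻¹ d = adj(I−A)·d / det(I−A), with det(I−A) = 0.3650:
  x_1 = (0.4675·330 + 0.1725·290 + 0.1375·300) / 0.3650 = 245.55 / 0.3650 ≈ 672.7
  x_2 = (0.0850·330 + 0.6950·290 + 0.0250·300) / 0.3650 = 237.10 / 0.3650 ≈ 649.6
  x_3 = (0.2825·330 + 0.3775·290 + 0.5125·300) / 0.3650 = 356.45 / 0.3650 ≈ 976.6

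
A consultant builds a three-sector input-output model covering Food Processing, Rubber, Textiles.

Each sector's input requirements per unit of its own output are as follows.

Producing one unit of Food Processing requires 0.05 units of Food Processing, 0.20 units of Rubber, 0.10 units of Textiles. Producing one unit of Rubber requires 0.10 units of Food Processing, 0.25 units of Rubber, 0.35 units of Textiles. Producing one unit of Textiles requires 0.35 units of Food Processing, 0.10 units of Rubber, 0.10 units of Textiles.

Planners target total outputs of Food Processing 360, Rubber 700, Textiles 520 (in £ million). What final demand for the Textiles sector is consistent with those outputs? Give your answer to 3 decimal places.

I − A =
  [   0.95    -0.10    -0.35]
  [  -0.20     0.75    -0.10]
  [  -0.10    -0.35     0.90]
d = (I − A) x:
  d_F = (+0.95)·360 + (-0.10)·700 + (-0.35)·520 = 90.000
  d_R = (-0.20)·360 + (+0.75)·700 + (-0.10)·520 = 401.000
  d_T = (-0.10)·360 + (-0.35)·700 + (+0.90)·520 = 187.000

d_T = 187.000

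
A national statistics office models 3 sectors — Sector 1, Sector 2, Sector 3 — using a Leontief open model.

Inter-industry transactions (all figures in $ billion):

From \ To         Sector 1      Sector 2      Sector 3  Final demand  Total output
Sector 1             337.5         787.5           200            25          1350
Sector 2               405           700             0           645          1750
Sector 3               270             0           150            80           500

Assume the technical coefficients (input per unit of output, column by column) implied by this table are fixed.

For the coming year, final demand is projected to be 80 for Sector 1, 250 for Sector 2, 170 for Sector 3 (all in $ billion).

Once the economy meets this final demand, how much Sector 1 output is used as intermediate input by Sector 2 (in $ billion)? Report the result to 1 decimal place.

Technical coefficients a_ij = z_ij / X_j:
  a_11 = 337.5/1350 = 0.25, a_21 = 405/1350 = 0.30, a_31 = 270/1350 = 0.20
  a_12 = 787.5/1750 = 0.45, a_22 = 700/1750 = 0.40, a_32 = 0/1750 = 0.00
  a_13 = 200/500 = 0.40, a_23 = 0/500 = 0.00, a_33 = 150/500 = 0.30
I − A =
  [   0.75    -0.45    -0.40]
  [  -0.30     0.60     0.00]
  [  -0.20     0.00     0.70]
Cofactors of I−A, C_ij = (−1)^(i+j)·(minor ij) (rows/columns in the sector order above):
  C_11 = (0.60)(0.70) − (0.00)(0.00) = 0.4200
  C_12 = −[(-0.30)(0.70) − (0.00)(-0.20)] = 0.2100
  C_13 = (-0.30)(0.00) − (0.60)(-0.20) = 0.1200
  C_21 = −[(-0.45)(0.70) − (-0.40)(0.00)] = 0.3150
  C_22 = (0.75)(0.70) − (-0.40)(-0.20) = 0.4450
  C_23 = −[(0.75)(0.00) − (-0.45)(-0.20)] = 0.0900
  C_31 = (-0.45)(0.00) − (-0.40)(0.60) = 0.2400
  C_32 = −[(0.75)(0.00) − (-0.40)(-0.30)] = 0.1200
  C_33 = (0.75)(0.60) − (-0.45)(-0.30) = 0.3150
det(I−A) = Σ_j (I−A)_1j·C_1j = (0.75)(0.4200) + (-0.45)(0.2100) + (-0.40)(0.1200) = 0.1725
adj(I−A) = Cᵀ =
  [ 0.4200   0.3150   0.2400]
  [ 0.2100   0.4450   0.1200]
  [ 0.1200   0.0900   0.3150]
(I − A)⁻¹ = adj(I−A) / det(I−A) ≈
  [   2.4348     1.8261     1.3913]
  [   1.2174     2.5797     0.6957]
  [   0.6957     0.5217     1.8261]
First solve x = (I − A)⁻¹ d = adj(I−A)·d / det(I−A); in particular x_2 = (0.2100·80 + 0.4450·250 + 0.1200·170) / 0.1725 = 148.45 / 0.1725 ≈ 860.580.
Intermediate flow from 1 to 2: z_12 = a_12 · x_2 = 0.45 × 148.45 / 0.1725 = 66.8025 / 0.1725 ≈ 387.3.

z_12 = 387.3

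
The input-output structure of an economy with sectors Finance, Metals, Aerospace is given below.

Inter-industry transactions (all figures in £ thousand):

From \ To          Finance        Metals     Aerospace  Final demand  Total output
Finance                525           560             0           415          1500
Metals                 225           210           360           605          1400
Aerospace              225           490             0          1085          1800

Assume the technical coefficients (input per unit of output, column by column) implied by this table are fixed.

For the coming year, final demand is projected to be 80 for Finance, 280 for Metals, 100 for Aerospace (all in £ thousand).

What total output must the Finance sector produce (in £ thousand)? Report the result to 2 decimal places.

Technical coefficients a_ij = z_ij / X_j:
  a_11 = 525/1500 = 0.35, a_21 = 225/1500 = 0.15, a_31 = 225/1500 = 0.15
  a_12 = 560/1400 = 0.40, a_22 = 210/1400 = 0.15, a_32 = 490/1400 = 0.35
  a_13 = 0/1800 = 0.00, a_23 = 360/1800 = 0.20, a_33 = 0/1800 = 0.00
I − A =
  [   0.65    -0.40     0.00]
  [  -0.15     0.85    -0.20]
  [  -0.15    -0.35     1.00]
Cofactors of I−A, C_ij = (−1)^(i+j)·(minor ij) (rows/columns in the sector order above):
  C_11 = (0.85)(1.00) − (-0.20)(-0.35) = 0.7800
  C_12 = −[(-0.15)(1.00) − (-0.20)(-0.15)] = 0.1800
  C_13 = (-0.15)(-0.35) − (0.85)(-0.15) = 0.1800
  C_21 = −[(-0.40)(1.00) − (0.00)(-0.35)] = 0.4000
  C_22 = (0.65)(1.00) − (0.00)(-0.15) = 0.6500
  C_23 = −[(0.65)(-0.35) − (-0.40)(-0.15)] = 0.2875
  C_31 = (-0.40)(-0.20) − (0.00)(0.85) = 0.0800
  C_32 = −[(0.65)(-0.20) − (0.00)(-0.15)] = 0.1300
  C_33 = (0.65)(0.85) − (-0.40)(-0.15) = 0.4925
det(I−A) = Σ_j (I−A)_1j·C_1j = (0.65)(0.7800) + (-0.40)(0.1800) + (0.00)(0.1800) = 0.4350
adj(I−A) = Cᵀ =
  [ 0.7800   0.4000   0.0800]
  [ 0.1800   0.6500   0.1300]
  [ 0.1800   0.2875   0.4925]
(I − A)⁻¹ = adj(I−A) / det(I−A) ≈
  [   1.7931     0.9195     0.1839]
  [   0.4138     1.4943     0.2989]
  [   0.4138     0.6609     1.1322]
x = (I − A)⁻¹ d = adj(I−A)·d / det(I−A), with det(I−A) = 0.4350:
  x_1 = (0.7800·80 + 0.4000·280 + 0.0800·100) / 0.4350 = 182.40 / 0.4350 ≈ 419.31
  x_2 = (0.1800·80 + 0.6500·280 + 0.1300·100) / 0.4350 = 209.40 / 0.4350 ≈ 481.38
  x_3 = (0.1800·80 + 0.2875·280 + 0.4925·100) / 0.4350 = 144.15 / 0.4350 ≈ 331.38

x_1 = 419.31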